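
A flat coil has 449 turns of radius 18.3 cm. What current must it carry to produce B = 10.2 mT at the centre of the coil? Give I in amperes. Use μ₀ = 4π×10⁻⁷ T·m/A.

I ≈ 6.62 A

For an N-turn coil, B = Nμ₀I/(2R) with R = 0.183 m, so I = 2RB/(Nμ₀) = 2 × 0.183 × 1.02×10⁻² / (449 × 4π×10⁻⁷) = 6.62 A.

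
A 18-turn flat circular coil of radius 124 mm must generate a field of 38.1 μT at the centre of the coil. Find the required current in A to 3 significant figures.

For an N-turn coil, B = Nμ₀I/(2R) with R = 0.124 m, so I = 2RB/(Nμ₀) = 2 × 0.124 × 3.81×10⁻⁵ / (18 × 4π×10⁻⁷) = 0.418 A.

I ≈ 0.418 A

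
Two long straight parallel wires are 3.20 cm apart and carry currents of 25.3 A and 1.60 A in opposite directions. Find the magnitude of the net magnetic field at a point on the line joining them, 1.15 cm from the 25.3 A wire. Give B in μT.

Each long wire gives B = μ₀I/(2πd). Distances are d₁ = 0.0115 m and d₂ = 0.0205 m.
B₁ = 4.40×10⁻⁴ T, B₂ = 1.56×10⁻⁵ T.
Between antiparallel currents both contributions point the same way, so they add. B = B₁ + B₂ = 4.40×10⁻⁴ + 1.56×10⁻⁵ = 4.56×10⁻⁴ T.

B ≈ 456 μT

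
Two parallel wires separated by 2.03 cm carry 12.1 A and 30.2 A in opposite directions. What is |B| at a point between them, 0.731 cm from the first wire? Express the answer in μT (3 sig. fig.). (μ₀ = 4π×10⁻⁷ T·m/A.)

B ≈ 796 μT

Each long wire gives B = μ₀I/(2πd). Distances are d₁ = 0.00731 m and d₂ = 0.01299 m.
B₁ = 3.31×10⁻⁴ T, B₂ = 4.65×10⁻⁴ T.
Between antiparallel currents both contributions point the same way, so they add. B = B₁ + B₂ = 3.31×10⁻⁴ + 4.65×10⁻⁴ = 7.96×10⁻⁴ T.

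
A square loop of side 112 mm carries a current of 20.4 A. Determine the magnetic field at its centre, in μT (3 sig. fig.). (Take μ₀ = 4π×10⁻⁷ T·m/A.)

Each side is a finite straight segment at perpendicular distance d = a/(2 tan(π/4)) = 0.056 m from the centre, with end-angles ±π/4.
One side contributes B₁ = (μ₀I/4πd)·2 sin(π/4) = 5.15×10⁻⁵ T.
All 4 sides add in the same direction: B = 4 × 5.15×10⁻⁵ = 2.06×10⁻⁴ T.

B ≈ 206 μT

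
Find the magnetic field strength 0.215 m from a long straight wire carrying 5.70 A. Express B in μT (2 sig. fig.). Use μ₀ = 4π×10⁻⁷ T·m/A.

For an infinitely long straight wire, B = μ₀I/(2πd).
B = (4π×10⁻⁷ × 5.70) / (2π × 0.215) = 5.30×10⁻⁶ T.

B ≈ 5.3 μT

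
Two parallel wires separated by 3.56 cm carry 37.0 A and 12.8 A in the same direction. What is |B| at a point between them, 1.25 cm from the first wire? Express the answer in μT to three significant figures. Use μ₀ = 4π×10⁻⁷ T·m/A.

Each long wire gives B = μ₀I/(2πd). Distances are d₁ = 0.0125 m and d₂ = 0.0231 m.
B₁ = 5.92×10⁻⁴ T, B₂ = 1.11×10⁻⁴ T.
Between parallel currents the two contributions point in opposite directions, so they subtract. B = |B₁ − B₂| = |5.92×10⁻⁴ − 1.11×10⁻⁴| = 4.81×10⁻⁴ T.

B ≈ 481 μT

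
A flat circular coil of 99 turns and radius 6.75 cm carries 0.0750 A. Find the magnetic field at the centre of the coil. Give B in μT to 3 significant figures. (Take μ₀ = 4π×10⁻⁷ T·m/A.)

B ≈ 69.1 μT

For an N-turn flat coil, B = Nμ₀I/(2R) with R = 0.0675 m.
B = 99 × 6.98×10⁻⁷ T = 6.91×10⁻⁵ T.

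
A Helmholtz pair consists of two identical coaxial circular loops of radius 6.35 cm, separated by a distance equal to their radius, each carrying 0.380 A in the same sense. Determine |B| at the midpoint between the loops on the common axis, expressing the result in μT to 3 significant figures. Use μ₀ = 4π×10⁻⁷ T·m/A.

Each loop contributes B = μ₀IR²/[2(R²+z²)^(3/2)] on the axis, with z measured from that loop.
Loop 1 (z = 0.03175 m): B₁ = 2.69×10⁻⁶ T. Loop 2 (z = 0.03175 m): B₂ = 2.69×10⁻⁶ T.
The fields add: B = B₁ + B₂ = 5.38×10⁻⁶ T.

B ≈ 5.38 μT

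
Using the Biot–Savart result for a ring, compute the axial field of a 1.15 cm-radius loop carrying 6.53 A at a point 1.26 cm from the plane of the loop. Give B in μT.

B ≈ 109 μT

On the axis of a circular loop, B = μ₀IR² / [2(R²+z²)^(3/2)].
R² + z² = (0.0115)² + (0.0126)² = 0.000291 m², and (R²+z²)^(3/2) = 4.96×10⁻⁶ m³.
B = (4π×10⁻⁷ × 6.53 × 0.0001322) / (2 × 4.96×10⁻⁶) = 1.09×10⁻⁴ T.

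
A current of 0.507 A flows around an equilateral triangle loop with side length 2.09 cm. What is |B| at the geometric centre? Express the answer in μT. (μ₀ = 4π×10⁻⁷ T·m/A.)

Each side is a finite straight segment at perpendicular distance d = a/(2 tan(π/3)) = 0.006033 m from the centre, with end-angles ±π/3.
One side contributes B₁ = (μ₀I/4πd)·2 sin(π/3) = 1.46×10⁻⁵ T.
All 3 sides add in the same direction: B = 3 × 1.46×10⁻⁵ = 4.37×10⁻⁵ T.

B ≈ 43.7 μT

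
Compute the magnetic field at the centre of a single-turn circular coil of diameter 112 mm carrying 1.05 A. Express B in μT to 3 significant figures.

At the centre of a circular loop the Biot–Savart law gives B = μ₀I/(2R) (so R = 0.056 m).
B = (4π×10⁻⁷ × 1.05) / (2 × 0.056) = 1.18×10⁻⁵ T.

B ≈ 11.8 μT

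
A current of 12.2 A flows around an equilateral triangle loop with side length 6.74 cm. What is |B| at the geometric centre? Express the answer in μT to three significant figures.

Each side is a finite straight segment at perpendicular distance d = a/(2 tan(π/3)) = 0.01946 m from the centre, with end-angles ±π/3.
One side contributes B₁ = (μ₀I/4πd)·2 sin(π/3) = 1.09×10⁻⁴ T.
All 3 sides add in the same direction: B = 3 × 1.09×10⁻⁴ = 3.26×10⁻⁴ T.

B ≈ 326 μT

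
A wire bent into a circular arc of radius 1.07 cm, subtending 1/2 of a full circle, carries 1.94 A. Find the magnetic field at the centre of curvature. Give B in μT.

The Biot–Savart field of a circular arc at its centre is B = μ₀Iφ/(4πR), with φ = 3.142 rad.
B = (4π×10⁻⁷ × 1.94 × 3.142) / (4π × 0.0107) = 5.70×10⁻⁵ T.

B ≈ 57.0 μT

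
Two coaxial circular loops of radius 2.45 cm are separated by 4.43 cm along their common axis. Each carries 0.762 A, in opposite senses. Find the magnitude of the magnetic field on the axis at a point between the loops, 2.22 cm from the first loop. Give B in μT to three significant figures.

Each loop contributes B = μ₀IR²/[2(R²+z²)^(3/2)] on the axis, with z measured from that loop.
Loop 1 (z = 0.0222 m): B₁ = 7.95×10⁻⁶ T. Loop 2 (z = 0.0221 m): B₂ = 8.00×10⁻⁶ T.
The fields oppose: B = |B₁ − B₂| = 4.86×10⁻⁸ T.

B ≈ 0.0486 μT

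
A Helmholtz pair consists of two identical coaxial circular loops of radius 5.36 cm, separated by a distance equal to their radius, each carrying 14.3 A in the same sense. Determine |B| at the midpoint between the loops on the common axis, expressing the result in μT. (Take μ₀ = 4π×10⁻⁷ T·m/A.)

B ≈ 240 μT

Each loop contributes B = μ₀IR²/[2(R²+z²)^(3/2)] on the axis, with z measured from that loop.
Loop 1 (z = 0.0268 m): B₁ = 1.20×10⁻⁴ T. Loop 2 (z = 0.0268 m): B₂ = 1.20×10⁻⁴ T.
The fields add: B = B₁ + B₂ = 2.40×10⁻⁴ T.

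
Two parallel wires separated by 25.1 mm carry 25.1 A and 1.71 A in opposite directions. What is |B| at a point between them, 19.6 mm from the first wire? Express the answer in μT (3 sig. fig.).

Each long wire gives B = μ₀I/(2πd). Distances are d₁ = 0.0196 m and d₂ = 0.0055 m.
B₁ = 2.56×10⁻⁴ T, B₂ = 6.22×10⁻⁵ T.
Between antiparallel currents both contributions point the same way, so they add. B = B₁ + B₂ = 2.56×10⁻⁴ + 6.22×10⁻⁵ = 3.18×10⁻⁴ T.

B ≈ 318 μT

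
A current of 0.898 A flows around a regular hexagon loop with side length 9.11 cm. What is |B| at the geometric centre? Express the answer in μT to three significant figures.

B ≈ 6.83 μT

Each side is a finite straight segment at perpendicular distance d = a/(2 tan(π/6)) = 0.07889 m from the centre, with end-angles ±π/6.
One side contributes B₁ = (μ₀I/4πd)·2 sin(π/6) = 1.14×10⁻⁶ T.
All 6 sides add in the same direction: B = 6 × 1.14×10⁻⁶ = 6.83×10⁻⁶ T.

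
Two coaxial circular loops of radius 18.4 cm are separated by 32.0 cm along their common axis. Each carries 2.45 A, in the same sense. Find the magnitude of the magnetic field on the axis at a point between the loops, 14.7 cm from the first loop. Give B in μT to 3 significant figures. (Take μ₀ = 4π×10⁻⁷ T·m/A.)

Each loop contributes B = μ₀IR²/[2(R²+z²)^(3/2)] on the axis, with z measured from that loop.
Loop 1 (z = 0.147 m): B₁ = 3.99×10⁻⁶ T. Loop 2 (z = 0.173 m): B₂ = 3.24×10⁻⁶ T.
The fields add: B = B₁ + B₂ = 7.23×10⁻⁶ T.

B ≈ 7.23 μT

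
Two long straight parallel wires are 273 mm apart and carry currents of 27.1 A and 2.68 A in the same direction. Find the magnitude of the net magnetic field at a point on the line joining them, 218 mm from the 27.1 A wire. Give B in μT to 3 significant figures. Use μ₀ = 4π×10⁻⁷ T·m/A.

Each long wire gives B = μ₀I/(2πd). Distances are d₁ = 0.218 m and d₂ = 0.055 m.
B₁ = 2.49×10⁻⁵ T, B₂ = 9.75×10⁻⁶ T.
Between parallel currents the two contributions point in opposite directions, so they subtract. B = |B₁ − B₂| = |2.49×10⁻⁵ − 9.75×10⁻⁶| = 1.51×10⁻⁵ T.

B ≈ 15.1 μT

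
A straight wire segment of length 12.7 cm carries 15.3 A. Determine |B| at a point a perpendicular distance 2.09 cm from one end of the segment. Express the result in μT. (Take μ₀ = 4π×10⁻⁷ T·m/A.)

For a finite straight segment, B = (μ₀I/4πd)(sinθ₁ + sinθ₂), where θ₁, θ₂ are the angles from the perpendicular to each end.
The perpendicular foot is at one end, so the two end-offsets along the wire are 0 and L = 0.127 m.
sinθ₁ = 0/√(0²+0.0209²) = 0.0000; sinθ₂ = 0.127/√(0.127²+0.0209²) = 0.9867.
B = (4π×10⁻⁷ × 15.3) / (4π × 0.0209) × (0.0000 + 0.9867) = 7.22×10⁻⁵ T.

B ≈ 72.2 μT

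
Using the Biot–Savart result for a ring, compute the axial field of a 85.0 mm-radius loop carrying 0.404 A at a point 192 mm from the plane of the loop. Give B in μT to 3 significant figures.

On the axis of a circular loop, B = μ₀IR² / [2(R²+z²)^(3/2)].
R² + z² = (0.085)² + (0.192)² = 0.04409 m², and (R²+z²)^(3/2) = 9.26×10⁻³ m³.
B = (4π×10⁻⁷ × 0.404 × 0.007225) / (2 × 9.26×10⁻³) = 1.98×10⁻⁷ T.

B ≈ 0.198 μT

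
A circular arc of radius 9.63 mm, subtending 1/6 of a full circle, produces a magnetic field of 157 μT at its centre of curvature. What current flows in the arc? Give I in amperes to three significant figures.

For a circular arc, B = μ₀Iφ/(4πR) with φ in radians; here φ = 1.047 rad.
So I = 4πRB/(μ₀φ) = 4π × 0.00963 × 1.57×10⁻⁴ / (4π×10⁻⁷ × 1.047) = 14.4 A.

I ≈ 14.4 A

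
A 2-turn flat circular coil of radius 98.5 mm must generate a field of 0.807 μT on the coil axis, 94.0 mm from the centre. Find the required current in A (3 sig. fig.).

I ≈ 0.167 A

For an N-turn coil, B = Nμ₀IR²/[2(R²+z²)^(3/2)] with R = 0.0985 m, z = 0.094 m, so I = 2B(R²+z²)^(3/2)/(Nμ₀R²) = 2 × 8.07×10⁻⁷ × 2.52×10⁻³ / (2 × 4π×10⁻⁷ × 0.009702) = 0.167 A.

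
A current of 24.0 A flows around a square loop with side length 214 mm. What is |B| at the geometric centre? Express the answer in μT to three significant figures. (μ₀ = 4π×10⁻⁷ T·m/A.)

Each side is a finite straight segment at perpendicular distance d = a/(2 tan(π/4)) = 0.107 m from the centre, with end-angles ±π/4.
One side contributes B₁ = (μ₀I/4πd)·2 sin(π/4) = 3.17×10⁻⁵ T.
All 4 sides add in the same direction: B = 4 × 3.17×10⁻⁵ = 1.27×10⁻⁴ T.

B ≈ 127 μT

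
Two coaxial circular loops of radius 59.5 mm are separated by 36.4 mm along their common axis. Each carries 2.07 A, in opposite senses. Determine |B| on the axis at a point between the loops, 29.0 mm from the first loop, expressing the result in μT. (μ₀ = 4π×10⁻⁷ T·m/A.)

B ≈ 5.48 μT

Each loop contributes B = μ₀IR²/[2(R²+z²)^(3/2)] on the axis, with z measured from that loop.
Loop 1 (z = 0.029 m): B₁ = 1.59×10⁻⁵ T. Loop 2 (z = 0.0074 m): B₂ = 2.14×10⁻⁵ T.
The fields oppose: B = |B₁ − B₂| = 5.48×10⁻⁶ T.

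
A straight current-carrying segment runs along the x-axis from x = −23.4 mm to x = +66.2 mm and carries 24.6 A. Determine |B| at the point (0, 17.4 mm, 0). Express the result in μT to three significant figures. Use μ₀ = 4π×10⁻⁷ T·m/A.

B ≈ 250 μT

For a finite straight segment, B = (μ₀I/4πd)(sinθ₁ + sinθ₂), where θ₁, θ₂ are the angles from the perpendicular to each end.
The perpendicular distance is d = 0.0174 m; the end-offsets along the wire are a = 0.0234 m and b = 0.0662 m.
sinθ₁ = 0.0234/√(0.0234²+0.0174²) = 0.8025; sinθ₂ = 0.0662/√(0.0662²+0.0174²) = 0.9672.
B = (4π×10⁻⁷ × 24.6) / (4π × 0.0174) × (0.8025 + 0.9672) = 2.50×10⁻⁴ T.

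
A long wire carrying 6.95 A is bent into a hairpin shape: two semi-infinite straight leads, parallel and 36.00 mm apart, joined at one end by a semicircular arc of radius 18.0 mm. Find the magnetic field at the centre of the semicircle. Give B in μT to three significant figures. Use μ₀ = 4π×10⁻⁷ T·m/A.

B ≈ 199 μT

The semicircular arc contributes B_arc = μ₀I·π/(4πR) = μ₀I/(4R) = 1.21×10⁻⁴ T.
Each semi-infinite lead is at perpendicular distance R = 0.018 m from the centre, with the perpendicular foot at its near end, so it contributes μ₀I/(4πR); both point the same way, together 7.72×10⁻⁵ T.
Arc and leads all point the same direction: B = 1.21×10⁻⁴ + 7.72×10⁻⁵ = 1.99×10⁻⁴ T.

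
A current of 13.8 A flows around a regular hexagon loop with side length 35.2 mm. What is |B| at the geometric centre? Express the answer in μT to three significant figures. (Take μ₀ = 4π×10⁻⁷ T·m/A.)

Each side is a finite straight segment at perpendicular distance d = a/(2 tan(π/6)) = 0.03048 m from the centre, with end-angles ±π/6.
One side contributes B₁ = (μ₀I/4πd)·2 sin(π/6) = 4.53×10⁻⁵ T.
All 6 sides add in the same direction: B = 6 × 4.53×10⁻⁵ = 2.72×10⁻⁴ T.

B ≈ 272 μT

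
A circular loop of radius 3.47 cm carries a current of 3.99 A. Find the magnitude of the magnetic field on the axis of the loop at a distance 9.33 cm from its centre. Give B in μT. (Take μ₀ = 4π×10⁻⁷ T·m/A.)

On the axis of a circular loop, B = μ₀IR² / [2(R²+z²)^(3/2)].
R² + z² = (0.0347)² + (0.0933)² = 0.009909 m², and (R²+z²)^(3/2) = 9.86×10⁻⁴ m³.
B = (4π×10⁻⁷ × 3.99 × 0.001204) / (2 × 9.86×10⁻⁴) = 3.06×10⁻⁶ T.

B ≈ 3.06 μT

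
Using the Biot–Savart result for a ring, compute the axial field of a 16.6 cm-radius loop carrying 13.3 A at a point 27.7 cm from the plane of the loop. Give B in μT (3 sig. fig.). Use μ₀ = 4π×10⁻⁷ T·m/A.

On the axis of a circular loop, B = μ₀IR² / [2(R²+z²)^(3/2)].
R² + z² = (0.166)² + (0.277)² = 0.1043 m², and (R²+z²)^(3/2) = 3.37×10⁻² m³.
B = (4π×10⁻⁷ × 13.3 × 0.02756) / (2 × 3.37×10⁻²) = 6.84×10⁻⁶ T.

B ≈ 6.84 μT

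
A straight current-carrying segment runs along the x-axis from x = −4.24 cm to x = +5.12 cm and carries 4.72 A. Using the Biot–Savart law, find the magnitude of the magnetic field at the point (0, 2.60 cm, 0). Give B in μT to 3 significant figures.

B ≈ 31.7 μT

For a finite straight segment, B = (μ₀I/4πd)(sinθ₁ + sinθ₂), where θ₁, θ₂ are the angles from the perpendicular to each end.
The perpendicular distance is d = 0.026 m; the end-offsets along the wire are a = 0.0424 m and b = 0.0512 m.
sinθ₁ = 0.0424/√(0.0424²+0.026²) = 0.8525; sinθ₂ = 0.0512/√(0.0512²+0.026²) = 0.8916.
B = (4π×10⁻⁷ × 4.72) / (4π × 0.026) × (0.8525 + 0.8916) = 3.17×10⁻⁵ T.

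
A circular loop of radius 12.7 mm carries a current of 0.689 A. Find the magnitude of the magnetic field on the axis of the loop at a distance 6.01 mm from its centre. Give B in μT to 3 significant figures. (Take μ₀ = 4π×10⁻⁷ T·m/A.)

B ≈ 25.2 μT

On the axis of a circular loop, B = μ₀IR² / [2(R²+z²)^(3/2)].
R² + z² = (0.0127)² + (0.00601)² = 0.0001974 m², and (R²+z²)^(3/2) = 2.77×10⁻⁶ m³.
B = (4π×10⁻⁷ × 0.689 × 0.0001613) / (2 × 2.77×10⁻⁶) = 2.52×10⁻⁵ T.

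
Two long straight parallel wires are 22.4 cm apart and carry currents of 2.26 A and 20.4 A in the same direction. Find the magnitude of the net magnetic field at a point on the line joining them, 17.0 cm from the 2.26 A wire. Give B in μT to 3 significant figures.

B ≈ 72.9 μT

Each long wire gives B = μ₀I/(2πd). Distances are d₁ = 0.17 m and d₂ = 0.054 m.
B₁ = 2.66×10⁻⁶ T, B₂ = 7.56×10⁻⁵ T.
Between parallel currents the two contributions point in opposite directions, so they subtract. B = |B₁ − B₂| = |2.66×10⁻⁶ − 7.56×10⁻⁵| = 7.29×10⁻⁵ T.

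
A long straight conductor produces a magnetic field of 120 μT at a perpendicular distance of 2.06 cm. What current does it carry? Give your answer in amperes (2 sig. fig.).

For a long straight wire B = μ₀I/(2πd), so I = 2πdB/μ₀.
I = 2π × 0.0206 × 1.20×10⁻⁴ / (4π×10⁻⁷) = 12.4 A.

I ≈ 12 A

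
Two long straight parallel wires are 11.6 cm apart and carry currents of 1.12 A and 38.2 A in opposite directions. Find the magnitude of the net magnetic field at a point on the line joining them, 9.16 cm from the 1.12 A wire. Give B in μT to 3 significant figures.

B ≈ 316 μT

Each long wire gives B = μ₀I/(2πd). Distances are d₁ = 0.0916 m and d₂ = 0.0244 m.
B₁ = 2.45×10⁻⁶ T, B₂ = 3.13×10⁻⁴ T.
Between antiparallel currents both contributions point the same way, so they add. B = B₁ + B₂ = 2.45×10⁻⁶ + 3.13×10⁻⁴ = 3.16×10⁻⁴ T.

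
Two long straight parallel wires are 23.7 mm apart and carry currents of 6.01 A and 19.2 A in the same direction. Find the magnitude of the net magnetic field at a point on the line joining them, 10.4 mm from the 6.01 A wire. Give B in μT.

Each long wire gives B = μ₀I/(2πd). Distances are d₁ = 0.0104 m and d₂ = 0.0133 m.
B₁ = 1.16×10⁻⁴ T, B₂ = 2.89×10⁻⁴ T.
Between parallel currents the two contributions point in opposite directions, so they subtract. B = |B₁ − B₂| = |1.16×10⁻⁴ − 2.89×10⁻⁴| = 1.73×10⁻⁴ T.

B ≈ 173 μT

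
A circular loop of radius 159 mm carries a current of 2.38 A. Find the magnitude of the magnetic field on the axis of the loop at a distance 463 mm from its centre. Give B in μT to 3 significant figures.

B ≈ 0.322 μT

On the axis of a circular loop, B = μ₀IR² / [2(R²+z²)^(3/2)].
R² + z² = (0.159)² + (0.463)² = 0.2397 m², and (R²+z²)^(3/2) = 0.117 m³.
B = (4π×10⁻⁷ × 2.38 × 0.02528) / (2 × 0.117) = 3.22×10⁻⁷ T.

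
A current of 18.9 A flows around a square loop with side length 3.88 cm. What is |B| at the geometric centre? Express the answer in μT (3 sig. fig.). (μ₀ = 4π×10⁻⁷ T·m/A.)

B ≈ 551 μT

Each side is a finite straight segment at perpendicular distance d = a/(2 tan(π/4)) = 0.0194 m from the centre, with end-angles ±π/4.
One side contributes B₁ = (μ₀I/4πd)·2 sin(π/4) = 1.38×10⁻⁴ T.
All 4 sides add in the same direction: B = 4 × 1.38×10⁻⁴ = 5.51×10⁻⁴ T.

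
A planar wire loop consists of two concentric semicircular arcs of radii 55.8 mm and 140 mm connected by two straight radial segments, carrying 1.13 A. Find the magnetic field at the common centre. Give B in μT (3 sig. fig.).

B ≈ 3.83 μT

The radial connectors point toward the centre, so dl × r̂ = 0 and they contribute nothing.
Each semicircle gives μ₀I/(4R): inner arc 6.36×10⁻⁶ T, outer arc 2.54×10⁻⁶ T.
The two arcs carry current in opposite angular senses, so their fields oppose: B = |6.36×10⁻⁶ − 2.54×10⁻⁶| = 3.83×10⁻⁶ T.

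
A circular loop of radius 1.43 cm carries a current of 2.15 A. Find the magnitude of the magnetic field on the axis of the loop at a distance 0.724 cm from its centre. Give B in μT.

On the axis of a circular loop, B = μ₀IR² / [2(R²+z²)^(3/2)].
R² + z² = (0.0143)² + (0.00724)² = 0.0002569 m², and (R²+z²)^(3/2) = 4.12×10⁻⁶ m³.
B = (4π×10⁻⁷ × 2.15 × 0.0002045) / (2 × 4.12×10⁻⁶) = 6.71×10⁻⁵ T.

B ≈ 67.1 μT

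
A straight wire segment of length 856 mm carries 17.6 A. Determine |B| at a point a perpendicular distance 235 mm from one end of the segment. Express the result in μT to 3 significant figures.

For a finite straight segment, B = (μ₀I/4πd)(sinθ₁ + sinθ₂), where θ₁, θ₂ are the angles from the perpendicular to each end.
The perpendicular foot is at one end, so the two end-offsets along the wire are 0 and L = 0.856 m.
sinθ₁ = 0/√(0²+0.235²) = 0.0000; sinθ₂ = 0.856/√(0.856²+0.235²) = 0.9643.
B = (4π×10⁻⁷ × 17.6) / (4π × 0.235) × (0.0000 + 0.9643) = 7.22×10⁻⁶ T.

B ≈ 7.22 μT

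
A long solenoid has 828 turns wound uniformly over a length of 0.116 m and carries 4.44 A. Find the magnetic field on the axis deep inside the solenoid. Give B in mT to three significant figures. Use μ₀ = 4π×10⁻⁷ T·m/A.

B ≈ 39.8 mT

Inside a long solenoid, B = μ₀nI with n = 7138 turns/m.
B = 4π×10⁻⁷ × 7138 × 4.44 = 3.98×10⁻² T.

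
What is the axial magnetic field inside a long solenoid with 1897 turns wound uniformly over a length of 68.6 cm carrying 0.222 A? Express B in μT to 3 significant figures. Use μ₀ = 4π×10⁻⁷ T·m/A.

Inside a long solenoid, B = μ₀nI with n = 2765 turns/m.
B = 4π×10⁻⁷ × 2765 × 0.222 = 7.71×10⁻⁴ T.

B ≈ 771 μT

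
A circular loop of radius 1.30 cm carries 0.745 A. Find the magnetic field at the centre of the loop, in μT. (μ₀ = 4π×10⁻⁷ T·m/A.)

B ≈ 36.0 μT

At the centre of a circular loop the Biot–Savart law gives B = μ₀I/(2R).
B = (4π×10⁻⁷ × 0.745) / (2 × 0.013) = 3.60×10⁻⁵ T.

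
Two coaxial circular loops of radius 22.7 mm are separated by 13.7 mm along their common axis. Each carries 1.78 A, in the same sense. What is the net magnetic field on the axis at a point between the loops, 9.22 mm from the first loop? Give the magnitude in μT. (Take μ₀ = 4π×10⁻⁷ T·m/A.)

B ≈ 85.7 μT

Each loop contributes B = μ₀IR²/[2(R²+z²)^(3/2)] on the axis, with z measured from that loop.
Loop 1 (z = 0.00922 m): B₁ = 3.92×10⁻⁵ T. Loop 2 (z = 0.00448 m): B₂ = 4.65×10⁻⁵ T.
The fields add: B = B₁ + B₂ = 8.57×10⁻⁵ T.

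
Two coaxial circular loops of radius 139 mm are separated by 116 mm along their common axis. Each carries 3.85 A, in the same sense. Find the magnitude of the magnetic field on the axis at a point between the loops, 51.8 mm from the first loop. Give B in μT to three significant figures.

B ≈ 27.3 μT

Each loop contributes B = μ₀IR²/[2(R²+z²)^(3/2)] on the axis, with z measured from that loop.
Loop 1 (z = 0.0518 m): B₁ = 1.43×10⁻⁵ T. Loop 2 (z = 0.0642 m): B₂ = 1.30×10⁻⁵ T.
The fields add: B = B₁ + B₂ = 2.73×10⁻⁵ T.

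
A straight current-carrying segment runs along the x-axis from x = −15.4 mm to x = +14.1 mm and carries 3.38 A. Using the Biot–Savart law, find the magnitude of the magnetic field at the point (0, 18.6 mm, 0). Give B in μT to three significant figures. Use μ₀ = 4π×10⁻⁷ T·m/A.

For a finite straight segment, B = (μ₀I/4πd)(sinθ₁ + sinθ₂), where θ₁, θ₂ are the angles from the perpendicular to each end.
The perpendicular distance is d = 0.0186 m; the end-offsets along the wire are a = 0.0154 m and b = 0.0141 m.
sinθ₁ = 0.0154/√(0.0154²+0.0186²) = 0.6377; sinθ₂ = 0.0141/√(0.0141²+0.0186²) = 0.6041.
B = (4π×10⁻⁷ × 3.38) / (4π × 0.0186) × (0.6377 + 0.6041) = 2.26×10⁻⁵ T.

B ≈ 22.6 μT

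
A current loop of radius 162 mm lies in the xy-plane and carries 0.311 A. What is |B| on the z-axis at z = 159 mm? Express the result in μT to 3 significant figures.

B ≈ 0.438 μT

On the axis of a circular loop, B = μ₀IR² / [2(R²+z²)^(3/2)].
R² + z² = (0.162)² + (0.159)² = 0.05153 m², and (R²+z²)^(3/2) = 1.17×10⁻² m³.
B = (4π×10⁻⁷ × 0.311 × 0.02624) / (2 × 1.17×10⁻²) = 4.38×10⁻⁷ T.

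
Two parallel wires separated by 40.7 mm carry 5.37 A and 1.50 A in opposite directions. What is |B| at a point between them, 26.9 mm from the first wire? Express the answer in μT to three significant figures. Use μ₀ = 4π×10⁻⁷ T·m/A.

B ≈ 61.7 μT

Each long wire gives B = μ₀I/(2πd). Distances are d₁ = 0.0269 m and d₂ = 0.0138 m.
B₁ = 3.99×10⁻⁵ T, B₂ = 2.17×10⁻⁵ T.
Between antiparallel currents both contributions point the same way, so they add. B = B₁ + B₂ = 3.99×10⁻⁵ + 2.17×10⁻⁵ = 6.17×10⁻⁵ T.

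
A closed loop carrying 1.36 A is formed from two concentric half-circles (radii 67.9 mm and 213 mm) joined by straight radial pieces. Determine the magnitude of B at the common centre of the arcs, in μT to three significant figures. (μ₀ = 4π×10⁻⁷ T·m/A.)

The radial connectors point toward the centre, so dl × r̂ = 0 and they contribute nothing.
Each semicircle gives μ₀I/(4R): inner arc 6.29×10⁻⁶ T, outer arc 2.01×10⁻⁶ T.
The two arcs carry current in opposite angular senses, so their fields oppose: B = |6.29×10⁻⁶ − 2.01×10⁻⁶| = 4.29×10⁻⁶ T.

B ≈ 4.29 μT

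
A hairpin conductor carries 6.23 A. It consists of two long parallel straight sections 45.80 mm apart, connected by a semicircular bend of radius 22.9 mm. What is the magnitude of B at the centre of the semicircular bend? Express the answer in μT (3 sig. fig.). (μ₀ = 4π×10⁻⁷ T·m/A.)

The semicircular arc contributes B_arc = μ₀I·π/(4πR) = μ₀I/(4R) = 8.55×10⁻⁵ T.
Each semi-infinite lead is at perpendicular distance R = 0.0229 m from the centre, with the perpendicular foot at its near end, so it contributes μ₀I/(4πR); both point the same way, together 5.44×10⁻⁵ T.
Arc and leads all point the same direction: B = 8.55×10⁻⁵ + 5.44×10⁻⁵ = 1.40×10⁻⁴ T.

B ≈ 140 μT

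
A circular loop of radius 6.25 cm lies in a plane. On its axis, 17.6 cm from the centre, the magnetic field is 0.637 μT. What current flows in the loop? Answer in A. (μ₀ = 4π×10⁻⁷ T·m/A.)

I ≈ 1.69 A

On the axis of a loop, B = μ₀IR²/[2(R²+z²)^(3/2)], so I = 2B(R²+z²)^(3/2)/(μ₀R²).
R² + z² = 0.003906 + 0.03098 = 0.03488 m²; raised to 3/2 gives 6.51×10⁻³ m³.
I = 2 × 6.37×10⁻⁷ × 6.51×10⁻³ / (1.26×10⁻⁶ × 0.003906) = 1.69 A.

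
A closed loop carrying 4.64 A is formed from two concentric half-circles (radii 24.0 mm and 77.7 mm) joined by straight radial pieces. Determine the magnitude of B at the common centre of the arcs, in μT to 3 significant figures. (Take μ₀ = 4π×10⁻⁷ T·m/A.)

B ≈ 42.0 μT

The radial connectors point toward the centre, so dl × r̂ = 0 and they contribute nothing.
Each semicircle gives μ₀I/(4R): inner arc 6.07×10⁻⁵ T, outer arc 1.88×10⁻⁵ T.
The two arcs carry current in opposite angular senses, so their fields oppose: B = |6.07×10⁻⁵ − 1.88×10⁻⁵| = 4.20×10⁻⁵ T.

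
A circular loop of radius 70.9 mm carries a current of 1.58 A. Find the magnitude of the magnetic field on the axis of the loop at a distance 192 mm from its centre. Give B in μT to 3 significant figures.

On the axis of a circular loop, B = μ₀IR² / [2(R²+z²)^(3/2)].
R² + z² = (0.0709)² + (0.192)² = 0.04189 m², and (R²+z²)^(3/2) = 8.57×10⁻³ m³.
B = (4π×10⁻⁷ × 1.58 × 0.005027) / (2 × 8.57×10⁻³) = 5.82×10⁻⁷ T.

B ≈ 0.582 μT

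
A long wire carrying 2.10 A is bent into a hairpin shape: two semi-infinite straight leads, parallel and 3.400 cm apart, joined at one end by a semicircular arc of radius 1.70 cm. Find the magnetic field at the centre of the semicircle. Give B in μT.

B ≈ 63.5 μT

The semicircular arc contributes B_arc = μ₀I·π/(4πR) = μ₀I/(4R) = 3.88×10⁻⁵ T.
Each semi-infinite lead is at perpendicular distance R = 0.017 m from the centre, with the perpendicular foot at its near end, so it contributes μ₀I/(4πR); both point the same way, together 2.47×10⁻⁵ T.
Arc and leads all point the same direction: B = 3.88×10⁻⁵ + 2.47×10⁻⁵ = 6.35×10⁻⁵ T.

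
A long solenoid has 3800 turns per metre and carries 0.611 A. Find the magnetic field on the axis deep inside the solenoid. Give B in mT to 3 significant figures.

B ≈ 2.92 mT

Inside a long solenoid, B = μ₀nI with n = 3800 turns/m.
B = 4π×10⁻⁷ × 3800 × 0.611 = 2.92×10⁻³ T.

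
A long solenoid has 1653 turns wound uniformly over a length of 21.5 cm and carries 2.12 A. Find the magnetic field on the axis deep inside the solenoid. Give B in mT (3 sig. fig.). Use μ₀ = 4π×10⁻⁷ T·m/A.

Inside a long solenoid, B = μ₀nI with n = 7688 turns/m.
B = 4π×10⁻⁷ × 7688 × 2.12 = 2.05×10⁻² T.

B ≈ 20.5 mT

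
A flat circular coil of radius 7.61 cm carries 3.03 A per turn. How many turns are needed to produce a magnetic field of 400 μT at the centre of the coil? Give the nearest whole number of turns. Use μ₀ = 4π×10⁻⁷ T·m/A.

For an N-turn coil, B = Nμ₀I/(2R). A single turn gives B₁ = 2.50×10⁻⁵ T with R = 0.0761 m.
N = B/B₁ = 4.00×10⁻⁴ / 2.50×10⁻⁵ = 15.99.

N = 16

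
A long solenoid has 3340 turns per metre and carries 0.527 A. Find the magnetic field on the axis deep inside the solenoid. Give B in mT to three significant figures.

Inside a long solenoid, B = μ₀nI with n = 3340 turns/m.
B = 4π×10⁻⁷ × 3340 × 0.527 = 2.21×10⁻³ T.

B ≈ 2.21 mT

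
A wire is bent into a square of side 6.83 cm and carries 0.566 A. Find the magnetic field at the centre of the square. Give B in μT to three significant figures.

Each side is a finite straight segment at perpendicular distance d = a/(2 tan(π/4)) = 0.03415 m from the centre, with end-angles ±π/4.
One side contributes B₁ = (μ₀I/4πd)·2 sin(π/4) = 2.34×10⁻⁶ T.
All 4 sides add in the same direction: B = 4 × 2.34×10⁻⁶ = 9.38×10⁻⁶ T.

B ≈ 9.38 μT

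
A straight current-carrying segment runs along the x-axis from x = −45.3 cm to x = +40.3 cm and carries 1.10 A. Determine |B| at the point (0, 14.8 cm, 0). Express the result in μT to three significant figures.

B ≈ 1.40 μT

For a finite straight segment, B = (μ₀I/4πd)(sinθ₁ + sinθ₂), where θ₁, θ₂ are the angles from the perpendicular to each end.
The perpendicular distance is d = 0.148 m; the end-offsets along the wire are a = 0.453 m and b = 0.403 m.
sinθ₁ = 0.453/√(0.453²+0.148²) = 0.9506; sinθ₂ = 0.403/√(0.403²+0.148²) = 0.9387.
B = (4π×10⁻⁷ × 1.10) / (4π × 0.148) × (0.9506 + 0.9387) = 1.40×10⁻⁶ T.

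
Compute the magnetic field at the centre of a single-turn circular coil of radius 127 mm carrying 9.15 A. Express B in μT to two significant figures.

At the centre of a circular loop the Biot–Savart law gives B = μ₀I/(2R).
B = (4π×10⁻⁷ × 9.15) / (2 × 0.127) = 4.53×10⁻⁵ T.

B ≈ 45 μT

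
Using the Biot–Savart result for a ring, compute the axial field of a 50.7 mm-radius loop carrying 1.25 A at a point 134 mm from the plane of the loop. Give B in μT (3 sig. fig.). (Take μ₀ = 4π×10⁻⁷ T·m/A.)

On the axis of a circular loop, B = μ₀IR² / [2(R²+z²)^(3/2)].
R² + z² = (0.0507)² + (0.134)² = 0.02053 m², and (R²+z²)^(3/2) = 2.94×10⁻³ m³.
B = (4π×10⁻⁷ × 1.25 × 0.00257) / (2 × 2.94×10⁻³) = 6.86×10⁻⁷ T.

B ≈ 0.686 μT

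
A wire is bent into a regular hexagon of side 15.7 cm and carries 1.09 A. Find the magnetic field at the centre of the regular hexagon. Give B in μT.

B ≈ 4.81 μT

Each side is a finite straight segment at perpendicular distance d = a/(2 tan(π/6)) = 0.136 m from the centre, with end-angles ±π/6.
One side contributes B₁ = (μ₀I/4πd)·2 sin(π/6) = 8.02×10⁻⁷ T.
All 6 sides add in the same direction: B = 6 × 8.02×10⁻⁷ = 4.81×10⁻⁶ T.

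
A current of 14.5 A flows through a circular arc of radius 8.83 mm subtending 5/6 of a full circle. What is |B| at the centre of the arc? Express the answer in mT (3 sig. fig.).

B ≈ 0.860 mT

The Biot–Savart field of a circular arc at its centre is B = μ₀Iφ/(4πR), with φ = 5.236 rad.
B = (4π×10⁻⁷ × 14.5 × 5.236) / (4π × 0.00883) = 8.60×10⁻⁴ T.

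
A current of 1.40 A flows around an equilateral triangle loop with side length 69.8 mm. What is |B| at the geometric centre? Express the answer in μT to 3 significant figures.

Each side is a finite straight segment at perpendicular distance d = a/(2 tan(π/3)) = 0.02015 m from the centre, with end-angles ±π/3.
One side contributes B₁ = (μ₀I/4πd)·2 sin(π/3) = 1.20×10⁻⁵ T.
All 3 sides add in the same direction: B = 3 × 1.20×10⁻⁵ = 3.61×10⁻⁵ T.

B ≈ 36.1 μT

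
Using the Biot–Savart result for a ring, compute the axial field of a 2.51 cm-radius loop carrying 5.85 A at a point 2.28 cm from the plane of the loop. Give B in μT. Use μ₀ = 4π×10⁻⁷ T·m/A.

B ≈ 59.4 μT

On the axis of a circular loop, B = μ₀IR² / [2(R²+z²)^(3/2)].
R² + z² = (0.0251)² + (0.0228)² = 0.00115 m², and (R²+z²)^(3/2) = 3.90×10⁻⁵ m³.
B = (4π×10⁻⁷ × 5.85 × 0.00063) / (2 × 3.90×10⁻⁵) = 5.94×10⁻⁵ T.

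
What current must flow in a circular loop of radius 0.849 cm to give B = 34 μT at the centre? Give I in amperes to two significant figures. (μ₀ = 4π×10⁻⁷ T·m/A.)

At the centre of a circular loop B = μ₀I/(2R), so I = 2RB/μ₀.
With R = 0.00849 m, I = 2 × 0.00849 × 3.40×10⁻⁵ / (4π×10⁻⁷) = 0.459 A.

I ≈ 0.46 A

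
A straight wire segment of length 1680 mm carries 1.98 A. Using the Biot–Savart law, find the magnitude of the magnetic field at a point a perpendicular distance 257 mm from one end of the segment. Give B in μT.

B ≈ 0.762 μT

For a finite straight segment, B = (μ₀I/4πd)(sinθ₁ + sinθ₂), where θ₁, θ₂ are the angles from the perpendicular to each end.
The perpendicular foot is at one end, so the two end-offsets along the wire are 0 and L = 1.68 m.
sinθ₁ = 0/√(0²+0.257²) = 0.0000; sinθ₂ = 1.68/√(1.68²+0.257²) = 0.9885.
B = (4π×10⁻⁷ × 1.98) / (4π × 0.257) × (0.0000 + 0.9885) = 7.62×10⁻⁷ T.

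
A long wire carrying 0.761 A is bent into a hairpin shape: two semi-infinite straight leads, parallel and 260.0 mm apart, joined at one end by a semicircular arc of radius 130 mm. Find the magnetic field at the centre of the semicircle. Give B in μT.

The semicircular arc contributes B_arc = μ₀I·π/(4πR) = μ₀I/(4R) = 1.84×10⁻⁶ T.
Each semi-infinite lead is at perpendicular distance R = 0.13 m from the centre, with the perpendicular foot at its near end, so it contributes μ₀I/(4πR); both point the same way, together 1.17×10⁻⁶ T.
Arc and leads all point the same direction: B = 1.84×10⁻⁶ + 1.17×10⁻⁶ = 3.01×10⁻⁶ T.

B ≈ 3.01 μT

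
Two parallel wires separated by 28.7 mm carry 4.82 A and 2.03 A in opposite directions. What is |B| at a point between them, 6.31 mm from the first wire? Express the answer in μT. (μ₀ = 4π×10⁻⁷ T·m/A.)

Each long wire gives B = μ₀I/(2πd). Distances are d₁ = 0.00631 m and d₂ = 0.02239 m.
B₁ = 1.53×10⁻⁴ T, B₂ = 1.81×10⁻⁵ T.
Between antiparallel currents both contributions point the same way, so they add. B = B₁ + B₂ = 1.53×10⁻⁴ + 1.81×10⁻⁵ = 1.71×10⁻⁴ T.

B ≈ 171 μT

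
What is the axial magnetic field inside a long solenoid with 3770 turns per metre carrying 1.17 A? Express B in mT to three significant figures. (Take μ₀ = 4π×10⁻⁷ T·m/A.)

B ≈ 5.54 mT

Inside a long solenoid, B = μ₀nI with n = 3770 turns/m.
B = 4π×10⁻⁷ × 3770 × 1.17 = 5.54×10⁻³ T.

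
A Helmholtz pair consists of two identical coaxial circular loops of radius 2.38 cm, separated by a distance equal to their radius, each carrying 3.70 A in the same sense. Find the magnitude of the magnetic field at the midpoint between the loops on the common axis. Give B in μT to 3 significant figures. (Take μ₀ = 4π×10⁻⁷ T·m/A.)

B ≈ 140 μT

Each loop contributes B = μ₀IR²/[2(R²+z²)^(3/2)] on the axis, with z measured from that loop.
Loop 1 (z = 0.0119 m): B₁ = 6.99×10⁻⁵ T. Loop 2 (z = 0.0119 m): B₂ = 6.99×10⁻⁵ T.
The fields add: B = B₁ + B₂ = 1.40×10⁻⁴ T.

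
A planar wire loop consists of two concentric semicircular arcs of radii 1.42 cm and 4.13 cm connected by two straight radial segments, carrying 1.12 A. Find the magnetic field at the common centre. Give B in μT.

The radial connectors point toward the centre, so dl × r̂ = 0 and they contribute nothing.
Each semicircle gives μ₀I/(4R): inner arc 2.48×10⁻⁵ T, outer arc 8.52×10⁻⁶ T.
The two arcs carry current in opposite angular senses, so their fields oppose: B = |2.48×10⁻⁵ − 8.52×10⁻⁶| = 1.63×10⁻⁵ T.

B ≈ 16.3 μT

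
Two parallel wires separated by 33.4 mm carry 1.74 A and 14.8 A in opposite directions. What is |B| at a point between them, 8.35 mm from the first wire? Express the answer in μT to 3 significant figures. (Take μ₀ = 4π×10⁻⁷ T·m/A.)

Each long wire gives B = μ₀I/(2πd). Distances are d₁ = 0.00835 m and d₂ = 0.02505 m.
B₁ = 4.17×10⁻⁵ T, B₂ = 1.18×10⁻⁴ T.
Between antiparallel currents both contributions point the same way, so they add. B = B₁ + B₂ = 4.17×10⁻⁵ + 1.18×10⁻⁴ = 1.60×10⁻⁴ T.

B ≈ 160 μT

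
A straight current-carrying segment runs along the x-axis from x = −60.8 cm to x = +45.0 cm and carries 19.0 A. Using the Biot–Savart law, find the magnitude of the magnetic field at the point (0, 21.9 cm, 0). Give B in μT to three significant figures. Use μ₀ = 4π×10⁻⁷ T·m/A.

B ≈ 16.0 μT

For a finite straight segment, B = (μ₀I/4πd)(sinθ₁ + sinθ₂), where θ₁, θ₂ are the angles from the perpendicular to each end.
The perpendicular distance is d = 0.219 m; the end-offsets along the wire are a = 0.608 m and b = 0.45 m.
sinθ₁ = 0.608/√(0.608²+0.219²) = 0.9408; sinθ₂ = 0.45/√(0.45²+0.219²) = 0.8992.
B = (4π×10⁻⁷ × 19.0) / (4π × 0.219) × (0.9408 + 0.8992) = 1.60×10⁻⁵ T.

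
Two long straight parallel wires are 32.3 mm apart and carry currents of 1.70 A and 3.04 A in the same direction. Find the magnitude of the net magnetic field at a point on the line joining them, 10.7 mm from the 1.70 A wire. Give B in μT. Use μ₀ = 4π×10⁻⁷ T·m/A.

B ≈ 3.63 μT

Each long wire gives B = μ₀I/(2πd). Distances are d₁ = 0.0107 m and d₂ = 0.0216 m.
B₁ = 3.18×10⁻⁵ T, B₂ = 2.81×10⁻⁵ T.
Between parallel currents the two contributions point in opposite directions, so they subtract. B = |B₁ − B₂| = |3.18×10⁻⁵ − 2.81×10⁻⁵| = 3.63×10⁻⁶ T.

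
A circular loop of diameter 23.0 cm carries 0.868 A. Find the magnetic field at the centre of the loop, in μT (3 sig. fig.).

At the centre of a circular loop the Biot–Savart law gives B = μ₀I/(2R) (so R = 0.115 m).
B = (4π×10⁻⁷ × 0.868) / (2 × 0.115) = 4.74×10⁻⁶ T.

B ≈ 4.74 μT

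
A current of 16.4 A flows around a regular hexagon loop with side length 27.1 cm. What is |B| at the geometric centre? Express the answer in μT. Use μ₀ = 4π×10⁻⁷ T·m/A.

B ≈ 41.9 μT

Each side is a finite straight segment at perpendicular distance d = a/(2 tan(π/6)) = 0.2347 m from the centre, with end-angles ±π/6.
One side contributes B₁ = (μ₀I/4πd)·2 sin(π/6) = 6.99×10⁻⁶ T.
All 6 sides add in the same direction: B = 6 × 6.99×10⁻⁶ = 4.19×10⁻⁵ T.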